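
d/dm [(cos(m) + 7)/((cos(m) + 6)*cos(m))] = (sin(m) + 42*sin(m)/cos(m)^2 + 14*tan(m))/(cos(m) + 6)^2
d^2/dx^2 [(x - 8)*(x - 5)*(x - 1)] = 6*x - 28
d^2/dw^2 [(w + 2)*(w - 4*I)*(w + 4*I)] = 6*w + 4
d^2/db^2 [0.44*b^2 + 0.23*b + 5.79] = 0.880000000000000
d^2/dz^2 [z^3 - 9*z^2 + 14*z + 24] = 6*z - 18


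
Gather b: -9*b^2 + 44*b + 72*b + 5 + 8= -9*b^2 + 116*b + 13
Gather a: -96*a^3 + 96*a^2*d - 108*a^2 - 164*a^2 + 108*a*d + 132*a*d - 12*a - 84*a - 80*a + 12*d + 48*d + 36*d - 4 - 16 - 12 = -96*a^3 + a^2*(96*d - 272) + a*(240*d - 176) + 96*d - 32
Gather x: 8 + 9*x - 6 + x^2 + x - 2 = x^2 + 10*x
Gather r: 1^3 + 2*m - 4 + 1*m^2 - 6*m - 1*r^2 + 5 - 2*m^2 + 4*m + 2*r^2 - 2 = -m^2 + r^2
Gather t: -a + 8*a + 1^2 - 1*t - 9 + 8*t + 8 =7*a + 7*t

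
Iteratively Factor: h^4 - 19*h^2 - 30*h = (h)*(h^3 - 19*h - 30) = h*(h + 3)*(h^2 - 3*h - 10) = h*(h + 2)*(h + 3)*(h - 5)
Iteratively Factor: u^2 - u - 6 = (u - 3)*(u + 2)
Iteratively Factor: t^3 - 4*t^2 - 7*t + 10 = (t - 1)*(t^2 - 3*t - 10) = (t - 5)*(t - 1)*(t + 2)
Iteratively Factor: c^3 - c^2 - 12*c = (c - 4)*(c^2 + 3*c) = (c - 4)*(c + 3)*(c)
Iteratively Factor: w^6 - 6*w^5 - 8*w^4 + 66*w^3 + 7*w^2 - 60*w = (w + 3)*(w^5 - 9*w^4 + 19*w^3 + 9*w^2 - 20*w) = (w - 4)*(w + 3)*(w^4 - 5*w^3 - w^2 + 5*w) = (w - 4)*(w - 1)*(w + 3)*(w^3 - 4*w^2 - 5*w) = (w - 5)*(w - 4)*(w - 1)*(w + 3)*(w^2 + w) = (w - 5)*(w - 4)*(w - 1)*(w + 1)*(w + 3)*(w)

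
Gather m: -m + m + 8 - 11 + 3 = 0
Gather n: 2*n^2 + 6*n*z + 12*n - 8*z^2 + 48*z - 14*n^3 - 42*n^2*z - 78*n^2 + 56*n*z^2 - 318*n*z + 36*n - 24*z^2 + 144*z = -14*n^3 + n^2*(-42*z - 76) + n*(56*z^2 - 312*z + 48) - 32*z^2 + 192*z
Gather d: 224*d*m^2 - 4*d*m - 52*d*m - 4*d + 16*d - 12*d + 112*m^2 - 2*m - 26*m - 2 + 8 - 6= d*(224*m^2 - 56*m) + 112*m^2 - 28*m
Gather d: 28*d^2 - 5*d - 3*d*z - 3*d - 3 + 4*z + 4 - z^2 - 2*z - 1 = 28*d^2 + d*(-3*z - 8) - z^2 + 2*z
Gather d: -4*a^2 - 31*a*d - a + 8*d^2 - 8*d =-4*a^2 - a + 8*d^2 + d*(-31*a - 8)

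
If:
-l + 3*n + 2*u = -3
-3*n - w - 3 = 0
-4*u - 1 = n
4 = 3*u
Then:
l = -40/3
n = -19/3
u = 4/3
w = 16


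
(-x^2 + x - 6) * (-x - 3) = x^3 + 2*x^2 + 3*x + 18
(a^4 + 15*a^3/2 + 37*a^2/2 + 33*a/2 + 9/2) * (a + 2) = a^5 + 19*a^4/2 + 67*a^3/2 + 107*a^2/2 + 75*a/2 + 9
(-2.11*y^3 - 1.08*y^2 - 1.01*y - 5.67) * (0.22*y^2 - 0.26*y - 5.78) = -0.4642*y^5 + 0.311*y^4 + 12.2544*y^3 + 5.2576*y^2 + 7.312*y + 32.7726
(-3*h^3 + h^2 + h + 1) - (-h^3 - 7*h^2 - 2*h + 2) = -2*h^3 + 8*h^2 + 3*h - 1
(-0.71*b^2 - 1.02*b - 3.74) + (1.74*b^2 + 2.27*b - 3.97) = 1.03*b^2 + 1.25*b - 7.71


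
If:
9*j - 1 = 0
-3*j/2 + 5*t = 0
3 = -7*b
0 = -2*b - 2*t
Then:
No Solution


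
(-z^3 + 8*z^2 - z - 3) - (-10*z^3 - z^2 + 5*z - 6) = 9*z^3 + 9*z^2 - 6*z + 3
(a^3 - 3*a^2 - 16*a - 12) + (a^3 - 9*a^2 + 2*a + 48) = 2*a^3 - 12*a^2 - 14*a + 36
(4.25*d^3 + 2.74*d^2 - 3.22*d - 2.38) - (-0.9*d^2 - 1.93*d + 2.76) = 4.25*d^3 + 3.64*d^2 - 1.29*d - 5.14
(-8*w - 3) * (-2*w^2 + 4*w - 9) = 16*w^3 - 26*w^2 + 60*w + 27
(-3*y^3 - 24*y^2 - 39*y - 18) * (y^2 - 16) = -3*y^5 - 24*y^4 + 9*y^3 + 366*y^2 + 624*y + 288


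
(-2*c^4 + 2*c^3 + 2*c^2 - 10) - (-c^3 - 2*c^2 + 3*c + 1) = -2*c^4 + 3*c^3 + 4*c^2 - 3*c - 11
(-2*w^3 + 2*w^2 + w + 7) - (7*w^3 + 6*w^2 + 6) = -9*w^3 - 4*w^2 + w + 1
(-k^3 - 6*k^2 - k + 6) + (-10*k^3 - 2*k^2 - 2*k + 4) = -11*k^3 - 8*k^2 - 3*k + 10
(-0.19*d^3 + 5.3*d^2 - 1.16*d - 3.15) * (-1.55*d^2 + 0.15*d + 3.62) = 0.2945*d^5 - 8.2435*d^4 + 1.9052*d^3 + 23.8945*d^2 - 4.6717*d - 11.403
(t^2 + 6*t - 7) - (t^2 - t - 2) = 7*t - 5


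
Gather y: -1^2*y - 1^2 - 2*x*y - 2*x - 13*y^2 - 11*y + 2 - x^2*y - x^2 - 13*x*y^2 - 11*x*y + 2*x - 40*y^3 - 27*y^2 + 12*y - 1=-x^2 - 40*y^3 + y^2*(-13*x - 40) + y*(-x^2 - 13*x)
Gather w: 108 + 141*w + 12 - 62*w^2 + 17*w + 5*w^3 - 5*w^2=5*w^3 - 67*w^2 + 158*w + 120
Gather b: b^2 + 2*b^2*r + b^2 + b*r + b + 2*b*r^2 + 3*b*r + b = b^2*(2*r + 2) + b*(2*r^2 + 4*r + 2)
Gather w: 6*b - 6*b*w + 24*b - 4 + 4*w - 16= 30*b + w*(4 - 6*b) - 20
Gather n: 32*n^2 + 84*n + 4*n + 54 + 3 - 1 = 32*n^2 + 88*n + 56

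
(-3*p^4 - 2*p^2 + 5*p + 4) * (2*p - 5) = -6*p^5 + 15*p^4 - 4*p^3 + 20*p^2 - 17*p - 20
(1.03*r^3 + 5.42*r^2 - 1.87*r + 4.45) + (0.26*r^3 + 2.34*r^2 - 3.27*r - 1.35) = 1.29*r^3 + 7.76*r^2 - 5.14*r + 3.1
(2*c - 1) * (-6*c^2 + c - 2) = -12*c^3 + 8*c^2 - 5*c + 2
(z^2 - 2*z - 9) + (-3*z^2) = -2*z^2 - 2*z - 9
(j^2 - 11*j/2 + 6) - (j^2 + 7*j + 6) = -25*j/2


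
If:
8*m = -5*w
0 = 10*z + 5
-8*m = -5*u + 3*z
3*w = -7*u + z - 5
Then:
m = -17/32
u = -23/20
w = 17/20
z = -1/2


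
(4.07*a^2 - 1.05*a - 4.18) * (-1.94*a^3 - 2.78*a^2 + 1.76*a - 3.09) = -7.8958*a^5 - 9.2776*a^4 + 18.1914*a^3 - 2.8039*a^2 - 4.1123*a + 12.9162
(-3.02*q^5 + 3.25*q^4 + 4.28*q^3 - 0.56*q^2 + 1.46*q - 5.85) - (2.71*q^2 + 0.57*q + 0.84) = -3.02*q^5 + 3.25*q^4 + 4.28*q^3 - 3.27*q^2 + 0.89*q - 6.69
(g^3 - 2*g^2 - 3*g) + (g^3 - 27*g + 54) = 2*g^3 - 2*g^2 - 30*g + 54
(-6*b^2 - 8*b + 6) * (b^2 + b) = -6*b^4 - 14*b^3 - 2*b^2 + 6*b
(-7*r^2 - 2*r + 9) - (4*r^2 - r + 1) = -11*r^2 - r + 8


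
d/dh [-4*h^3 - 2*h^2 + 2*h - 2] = -12*h^2 - 4*h + 2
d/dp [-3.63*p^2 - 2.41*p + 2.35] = -7.26*p - 2.41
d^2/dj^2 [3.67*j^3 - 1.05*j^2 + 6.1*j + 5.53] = 22.02*j - 2.1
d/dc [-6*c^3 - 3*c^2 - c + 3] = -18*c^2 - 6*c - 1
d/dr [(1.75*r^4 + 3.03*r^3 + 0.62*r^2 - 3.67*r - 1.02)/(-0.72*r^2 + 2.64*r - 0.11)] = (-2.52*r^5 + 11.6784*r^4 + 15.2284*r^3 - 2.0055*r^2 - 1.6052*r + 3.0965)/(0.5184*r^4 - 3.8016*r^3 + 7.128*r^2 - 0.5808*r + 0.0121)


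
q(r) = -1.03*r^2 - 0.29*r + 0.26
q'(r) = -2.06*r - 0.29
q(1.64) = -2.99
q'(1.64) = -3.67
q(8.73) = -80.77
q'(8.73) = -18.27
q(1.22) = -1.63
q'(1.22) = -2.80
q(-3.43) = -10.86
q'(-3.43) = 6.78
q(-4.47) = -19.02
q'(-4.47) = 8.92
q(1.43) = -2.26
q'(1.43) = -3.24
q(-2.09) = -3.63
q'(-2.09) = 4.02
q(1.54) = -2.63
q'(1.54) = -3.46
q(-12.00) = -144.58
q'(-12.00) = 24.43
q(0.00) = 0.26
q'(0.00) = -0.29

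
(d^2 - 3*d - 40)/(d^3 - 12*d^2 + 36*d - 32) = (d + 5)/(d^2 - 4*d + 4)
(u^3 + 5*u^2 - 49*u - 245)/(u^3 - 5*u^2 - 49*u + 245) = (u + 5)/(u - 5)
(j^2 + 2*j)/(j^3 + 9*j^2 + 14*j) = 1/(j + 7)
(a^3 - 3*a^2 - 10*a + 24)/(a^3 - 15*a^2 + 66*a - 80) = (a^2 - a - 12)/(a^2 - 13*a + 40)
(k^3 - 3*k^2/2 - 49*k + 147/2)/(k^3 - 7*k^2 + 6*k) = (2*k^3 - 3*k^2 - 98*k + 147)/(2*k*(k^2 - 7*k + 6))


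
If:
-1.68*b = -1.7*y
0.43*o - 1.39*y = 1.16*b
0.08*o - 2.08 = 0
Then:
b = 4.41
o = 26.00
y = 4.36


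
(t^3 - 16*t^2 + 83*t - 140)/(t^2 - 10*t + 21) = (t^2 - 9*t + 20)/(t - 3)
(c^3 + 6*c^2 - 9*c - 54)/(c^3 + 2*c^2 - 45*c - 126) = (c - 3)/(c - 7)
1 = 1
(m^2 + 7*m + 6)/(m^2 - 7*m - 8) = (m + 6)/(m - 8)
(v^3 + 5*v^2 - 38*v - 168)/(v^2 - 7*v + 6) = (v^2 + 11*v + 28)/(v - 1)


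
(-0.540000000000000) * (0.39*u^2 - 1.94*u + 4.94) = -0.2106*u^2 + 1.0476*u - 2.6676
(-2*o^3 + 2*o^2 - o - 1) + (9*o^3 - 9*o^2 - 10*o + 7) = 7*o^3 - 7*o^2 - 11*o + 6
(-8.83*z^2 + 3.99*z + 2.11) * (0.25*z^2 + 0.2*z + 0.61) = -2.2075*z^4 - 0.7685*z^3 - 4.0608*z^2 + 2.8559*z + 1.2871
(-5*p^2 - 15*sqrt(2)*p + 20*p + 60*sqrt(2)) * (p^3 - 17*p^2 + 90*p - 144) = -5*p^5 - 15*sqrt(2)*p^4 + 105*p^4 - 790*p^3 + 315*sqrt(2)*p^3 - 2370*sqrt(2)*p^2 + 2520*p^2 - 2880*p + 7560*sqrt(2)*p - 8640*sqrt(2)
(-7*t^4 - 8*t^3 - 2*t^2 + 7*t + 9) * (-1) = 7*t^4 + 8*t^3 + 2*t^2 - 7*t - 9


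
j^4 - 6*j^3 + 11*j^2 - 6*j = j*(j - 3)*(j - 2)*(j - 1)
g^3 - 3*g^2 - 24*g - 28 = (g - 7)*(g + 2)^2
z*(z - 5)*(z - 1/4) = z^3 - 21*z^2/4 + 5*z/4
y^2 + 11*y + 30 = (y + 5)*(y + 6)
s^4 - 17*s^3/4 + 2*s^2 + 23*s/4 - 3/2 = (s - 3)*(s - 2)*(s - 1/4)*(s + 1)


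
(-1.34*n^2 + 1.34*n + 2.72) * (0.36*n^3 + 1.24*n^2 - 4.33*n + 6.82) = -0.4824*n^5 - 1.1792*n^4 + 8.443*n^3 - 11.5682*n^2 - 2.6388*n + 18.5504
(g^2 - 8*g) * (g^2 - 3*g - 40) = g^4 - 11*g^3 - 16*g^2 + 320*g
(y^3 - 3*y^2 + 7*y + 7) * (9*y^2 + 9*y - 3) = 9*y^5 - 18*y^4 + 33*y^3 + 135*y^2 + 42*y - 21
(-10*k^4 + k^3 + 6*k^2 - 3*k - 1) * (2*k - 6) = -20*k^5 + 62*k^4 + 6*k^3 - 42*k^2 + 16*k + 6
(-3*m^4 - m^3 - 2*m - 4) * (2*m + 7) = -6*m^5 - 23*m^4 - 7*m^3 - 4*m^2 - 22*m - 28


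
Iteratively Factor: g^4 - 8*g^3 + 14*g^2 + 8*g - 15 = (g + 1)*(g^3 - 9*g^2 + 23*g - 15) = (g - 3)*(g + 1)*(g^2 - 6*g + 5) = (g - 3)*(g - 1)*(g + 1)*(g - 5)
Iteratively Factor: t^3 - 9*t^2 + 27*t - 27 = (t - 3)*(t^2 - 6*t + 9) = (t - 3)^2*(t - 3)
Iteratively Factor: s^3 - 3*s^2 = (s)*(s^2 - 3*s) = s^2*(s - 3)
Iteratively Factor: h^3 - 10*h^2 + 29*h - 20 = (h - 5)*(h^2 - 5*h + 4) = (h - 5)*(h - 1)*(h - 4)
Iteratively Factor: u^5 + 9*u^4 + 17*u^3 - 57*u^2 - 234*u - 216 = (u - 3)*(u^4 + 12*u^3 + 53*u^2 + 102*u + 72) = (u - 3)*(u + 2)*(u^3 + 10*u^2 + 33*u + 36) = (u - 3)*(u + 2)*(u + 4)*(u^2 + 6*u + 9) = (u - 3)*(u + 2)*(u + 3)*(u + 4)*(u + 3)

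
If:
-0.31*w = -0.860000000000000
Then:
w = 2.77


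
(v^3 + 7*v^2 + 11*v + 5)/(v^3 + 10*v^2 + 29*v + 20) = (v + 1)/(v + 4)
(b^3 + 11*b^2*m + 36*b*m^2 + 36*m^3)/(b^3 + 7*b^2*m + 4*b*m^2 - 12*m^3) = (b + 3*m)/(b - m)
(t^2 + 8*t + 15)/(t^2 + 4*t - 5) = (t + 3)/(t - 1)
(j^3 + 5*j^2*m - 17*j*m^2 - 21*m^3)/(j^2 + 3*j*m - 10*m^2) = (j^3 + 5*j^2*m - 17*j*m^2 - 21*m^3)/(j^2 + 3*j*m - 10*m^2)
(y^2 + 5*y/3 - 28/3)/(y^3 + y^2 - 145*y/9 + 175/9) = 3*(y + 4)/(3*y^2 + 10*y - 25)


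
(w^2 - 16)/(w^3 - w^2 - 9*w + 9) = (w^2 - 16)/(w^3 - w^2 - 9*w + 9)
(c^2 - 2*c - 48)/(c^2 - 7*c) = (c^2 - 2*c - 48)/(c*(c - 7))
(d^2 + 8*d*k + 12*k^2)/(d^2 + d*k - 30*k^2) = (d + 2*k)/(d - 5*k)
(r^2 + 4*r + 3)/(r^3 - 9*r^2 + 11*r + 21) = (r + 3)/(r^2 - 10*r + 21)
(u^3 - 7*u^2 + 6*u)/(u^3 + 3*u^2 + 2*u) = (u^2 - 7*u + 6)/(u^2 + 3*u + 2)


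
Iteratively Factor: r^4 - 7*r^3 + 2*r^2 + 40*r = (r - 4)*(r^3 - 3*r^2 - 10*r) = r*(r - 4)*(r^2 - 3*r - 10) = r*(r - 4)*(r + 2)*(r - 5)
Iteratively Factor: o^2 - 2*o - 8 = (o + 2)*(o - 4)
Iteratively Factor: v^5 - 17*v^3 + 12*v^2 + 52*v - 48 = (v - 1)*(v^4 + v^3 - 16*v^2 - 4*v + 48) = (v - 2)*(v - 1)*(v^3 + 3*v^2 - 10*v - 24) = (v - 2)*(v - 1)*(v + 2)*(v^2 + v - 12) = (v - 2)*(v - 1)*(v + 2)*(v + 4)*(v - 3)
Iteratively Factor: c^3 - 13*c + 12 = (c + 4)*(c^2 - 4*c + 3) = (c - 1)*(c + 4)*(c - 3)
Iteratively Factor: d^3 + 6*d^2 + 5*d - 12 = (d + 3)*(d^2 + 3*d - 4) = (d + 3)*(d + 4)*(d - 1)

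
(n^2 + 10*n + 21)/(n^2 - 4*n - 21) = (n + 7)/(n - 7)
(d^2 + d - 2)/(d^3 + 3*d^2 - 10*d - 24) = (d - 1)/(d^2 + d - 12)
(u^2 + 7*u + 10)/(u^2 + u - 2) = (u + 5)/(u - 1)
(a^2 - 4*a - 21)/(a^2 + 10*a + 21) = (a - 7)/(a + 7)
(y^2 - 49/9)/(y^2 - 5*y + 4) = (y^2 - 49/9)/(y^2 - 5*y + 4)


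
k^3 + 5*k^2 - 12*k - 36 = (k - 3)*(k + 2)*(k + 6)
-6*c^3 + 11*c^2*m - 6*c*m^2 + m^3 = (-3*c + m)*(-2*c + m)*(-c + m)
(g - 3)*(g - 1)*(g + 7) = g^3 + 3*g^2 - 25*g + 21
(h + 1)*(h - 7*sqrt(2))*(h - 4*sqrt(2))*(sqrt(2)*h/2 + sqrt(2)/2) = sqrt(2)*h^4/2 - 11*h^3 + sqrt(2)*h^3 - 22*h^2 + 57*sqrt(2)*h^2/2 - 11*h + 56*sqrt(2)*h + 28*sqrt(2)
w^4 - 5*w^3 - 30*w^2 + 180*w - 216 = (w - 6)*(w - 3)*(w - 2)*(w + 6)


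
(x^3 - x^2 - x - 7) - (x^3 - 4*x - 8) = -x^2 + 3*x + 1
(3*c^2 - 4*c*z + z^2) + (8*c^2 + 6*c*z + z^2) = 11*c^2 + 2*c*z + 2*z^2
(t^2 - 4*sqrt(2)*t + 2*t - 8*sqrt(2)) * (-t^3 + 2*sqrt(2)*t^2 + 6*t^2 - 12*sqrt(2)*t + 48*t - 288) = -t^5 + 4*t^4 + 6*sqrt(2)*t^4 - 24*sqrt(2)*t^3 + 44*t^3 - 264*sqrt(2)*t^2 - 128*t^2 - 384*t + 768*sqrt(2)*t + 2304*sqrt(2)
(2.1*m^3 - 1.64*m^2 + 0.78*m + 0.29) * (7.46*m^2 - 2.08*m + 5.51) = 15.666*m^5 - 16.6024*m^4 + 20.801*m^3 - 8.4954*m^2 + 3.6946*m + 1.5979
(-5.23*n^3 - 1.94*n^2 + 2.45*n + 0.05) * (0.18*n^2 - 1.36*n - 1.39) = -0.9414*n^5 + 6.7636*n^4 + 10.3491*n^3 - 0.626400000000001*n^2 - 3.4735*n - 0.0695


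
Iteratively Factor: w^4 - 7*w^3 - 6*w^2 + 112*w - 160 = (w + 4)*(w^3 - 11*w^2 + 38*w - 40) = (w - 2)*(w + 4)*(w^2 - 9*w + 20) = (w - 5)*(w - 2)*(w + 4)*(w - 4)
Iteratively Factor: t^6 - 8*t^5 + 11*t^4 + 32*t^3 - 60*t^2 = (t)*(t^5 - 8*t^4 + 11*t^3 + 32*t^2 - 60*t) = t*(t - 5)*(t^4 - 3*t^3 - 4*t^2 + 12*t) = t*(t - 5)*(t - 3)*(t^3 - 4*t) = t*(t - 5)*(t - 3)*(t - 2)*(t^2 + 2*t) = t^2*(t - 5)*(t - 3)*(t - 2)*(t + 2)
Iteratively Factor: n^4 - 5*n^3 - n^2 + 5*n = (n)*(n^3 - 5*n^2 - n + 5) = n*(n + 1)*(n^2 - 6*n + 5) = n*(n - 1)*(n + 1)*(n - 5)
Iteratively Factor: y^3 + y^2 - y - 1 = (y - 1)*(y^2 + 2*y + 1) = (y - 1)*(y + 1)*(y + 1)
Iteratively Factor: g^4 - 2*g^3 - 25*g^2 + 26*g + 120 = (g + 4)*(g^3 - 6*g^2 - g + 30) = (g - 5)*(g + 4)*(g^2 - g - 6) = (g - 5)*(g + 2)*(g + 4)*(g - 3)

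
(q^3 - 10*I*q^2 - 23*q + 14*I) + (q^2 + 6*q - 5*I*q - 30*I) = q^3 + q^2 - 10*I*q^2 - 17*q - 5*I*q - 16*I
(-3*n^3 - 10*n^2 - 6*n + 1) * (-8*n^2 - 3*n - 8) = 24*n^5 + 89*n^4 + 102*n^3 + 90*n^2 + 45*n - 8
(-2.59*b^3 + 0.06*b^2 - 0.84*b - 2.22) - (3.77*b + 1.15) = -2.59*b^3 + 0.06*b^2 - 4.61*b - 3.37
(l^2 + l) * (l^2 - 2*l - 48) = l^4 - l^3 - 50*l^2 - 48*l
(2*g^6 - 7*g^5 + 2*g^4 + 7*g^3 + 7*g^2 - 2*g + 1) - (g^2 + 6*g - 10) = 2*g^6 - 7*g^5 + 2*g^4 + 7*g^3 + 6*g^2 - 8*g + 11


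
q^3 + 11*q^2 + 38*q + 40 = (q + 2)*(q + 4)*(q + 5)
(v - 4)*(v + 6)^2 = v^3 + 8*v^2 - 12*v - 144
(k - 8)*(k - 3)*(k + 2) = k^3 - 9*k^2 + 2*k + 48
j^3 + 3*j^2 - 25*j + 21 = (j - 3)*(j - 1)*(j + 7)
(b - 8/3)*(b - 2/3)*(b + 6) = b^3 + 8*b^2/3 - 164*b/9 + 32/3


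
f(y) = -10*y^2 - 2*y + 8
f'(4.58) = -93.60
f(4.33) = -188.15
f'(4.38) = -89.60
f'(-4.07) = 79.40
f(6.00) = -364.00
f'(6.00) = -122.00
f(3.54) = -124.40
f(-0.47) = 6.73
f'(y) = -20*y - 2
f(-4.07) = -149.51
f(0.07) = 7.81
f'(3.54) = -72.80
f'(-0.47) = 7.40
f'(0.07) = -3.40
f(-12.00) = -1408.00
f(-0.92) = 1.38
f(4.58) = -210.92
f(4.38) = -192.60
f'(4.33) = -88.60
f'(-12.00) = 238.00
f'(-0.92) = 16.40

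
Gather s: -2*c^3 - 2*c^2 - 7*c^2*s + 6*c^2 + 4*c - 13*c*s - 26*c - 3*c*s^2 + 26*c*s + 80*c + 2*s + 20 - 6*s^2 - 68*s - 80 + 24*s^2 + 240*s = -2*c^3 + 4*c^2 + 58*c + s^2*(18 - 3*c) + s*(-7*c^2 + 13*c + 174) - 60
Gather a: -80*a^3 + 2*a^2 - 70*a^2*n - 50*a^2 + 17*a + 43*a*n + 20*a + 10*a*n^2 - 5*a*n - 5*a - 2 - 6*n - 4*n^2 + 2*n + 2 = -80*a^3 + a^2*(-70*n - 48) + a*(10*n^2 + 38*n + 32) - 4*n^2 - 4*n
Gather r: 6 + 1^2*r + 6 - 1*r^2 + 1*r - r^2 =-2*r^2 + 2*r + 12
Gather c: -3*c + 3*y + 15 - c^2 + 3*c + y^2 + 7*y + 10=-c^2 + y^2 + 10*y + 25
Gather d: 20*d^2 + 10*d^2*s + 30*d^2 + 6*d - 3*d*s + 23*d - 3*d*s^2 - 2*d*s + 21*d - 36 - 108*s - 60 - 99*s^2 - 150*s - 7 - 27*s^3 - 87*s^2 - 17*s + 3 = d^2*(10*s + 50) + d*(-3*s^2 - 5*s + 50) - 27*s^3 - 186*s^2 - 275*s - 100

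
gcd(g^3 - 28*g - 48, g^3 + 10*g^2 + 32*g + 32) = g^2 + 6*g + 8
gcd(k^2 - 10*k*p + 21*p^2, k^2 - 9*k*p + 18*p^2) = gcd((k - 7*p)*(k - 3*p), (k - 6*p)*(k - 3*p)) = -k + 3*p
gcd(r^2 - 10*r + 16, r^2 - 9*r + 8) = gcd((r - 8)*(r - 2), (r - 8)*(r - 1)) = r - 8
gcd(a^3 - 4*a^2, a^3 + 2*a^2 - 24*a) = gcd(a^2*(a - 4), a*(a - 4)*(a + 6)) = a^2 - 4*a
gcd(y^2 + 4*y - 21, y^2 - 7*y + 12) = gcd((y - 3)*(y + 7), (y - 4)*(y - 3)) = y - 3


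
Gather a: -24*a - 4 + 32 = 28 - 24*a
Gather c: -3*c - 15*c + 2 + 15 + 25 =42 - 18*c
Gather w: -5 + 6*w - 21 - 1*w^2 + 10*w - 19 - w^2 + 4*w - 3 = -2*w^2 + 20*w - 48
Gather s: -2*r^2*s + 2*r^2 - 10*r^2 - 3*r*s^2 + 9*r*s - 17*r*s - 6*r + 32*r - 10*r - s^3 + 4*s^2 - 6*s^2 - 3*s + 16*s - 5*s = -8*r^2 + 16*r - s^3 + s^2*(-3*r - 2) + s*(-2*r^2 - 8*r + 8)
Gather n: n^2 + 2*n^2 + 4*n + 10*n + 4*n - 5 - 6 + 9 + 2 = 3*n^2 + 18*n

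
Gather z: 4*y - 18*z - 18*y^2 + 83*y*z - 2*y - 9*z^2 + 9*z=-18*y^2 + 2*y - 9*z^2 + z*(83*y - 9)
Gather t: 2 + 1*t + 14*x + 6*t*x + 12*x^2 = t*(6*x + 1) + 12*x^2 + 14*x + 2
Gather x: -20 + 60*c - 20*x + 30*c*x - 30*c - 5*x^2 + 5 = 30*c - 5*x^2 + x*(30*c - 20) - 15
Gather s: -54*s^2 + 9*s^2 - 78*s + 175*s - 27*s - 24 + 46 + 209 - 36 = -45*s^2 + 70*s + 195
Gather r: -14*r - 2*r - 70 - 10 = -16*r - 80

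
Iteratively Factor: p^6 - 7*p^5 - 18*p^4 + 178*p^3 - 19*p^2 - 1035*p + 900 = (p - 5)*(p^5 - 2*p^4 - 28*p^3 + 38*p^2 + 171*p - 180) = (p - 5)^2*(p^4 + 3*p^3 - 13*p^2 - 27*p + 36) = (p - 5)^2*(p - 3)*(p^3 + 6*p^2 + 5*p - 12) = (p - 5)^2*(p - 3)*(p - 1)*(p^2 + 7*p + 12) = (p - 5)^2*(p - 3)*(p - 1)*(p + 4)*(p + 3)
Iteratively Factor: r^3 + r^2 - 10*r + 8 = (r + 4)*(r^2 - 3*r + 2) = (r - 1)*(r + 4)*(r - 2)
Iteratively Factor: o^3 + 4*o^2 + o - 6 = (o + 3)*(o^2 + o - 2) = (o + 2)*(o + 3)*(o - 1)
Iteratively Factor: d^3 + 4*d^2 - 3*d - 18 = (d + 3)*(d^2 + d - 6) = (d + 3)^2*(d - 2)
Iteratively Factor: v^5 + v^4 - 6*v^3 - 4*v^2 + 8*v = (v + 2)*(v^4 - v^3 - 4*v^2 + 4*v) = (v - 2)*(v + 2)*(v^3 + v^2 - 2*v) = v*(v - 2)*(v + 2)*(v^2 + v - 2) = v*(v - 2)*(v + 2)^2*(v - 1)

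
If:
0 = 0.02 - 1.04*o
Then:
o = 0.02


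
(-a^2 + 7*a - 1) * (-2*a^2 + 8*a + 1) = 2*a^4 - 22*a^3 + 57*a^2 - a - 1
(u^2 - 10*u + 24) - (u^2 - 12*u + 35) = 2*u - 11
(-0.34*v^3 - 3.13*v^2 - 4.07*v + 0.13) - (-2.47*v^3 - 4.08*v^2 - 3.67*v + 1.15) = 2.13*v^3 + 0.95*v^2 - 0.4*v - 1.02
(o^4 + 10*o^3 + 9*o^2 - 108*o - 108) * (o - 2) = o^5 + 8*o^4 - 11*o^3 - 126*o^2 + 108*o + 216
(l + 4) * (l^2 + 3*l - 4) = l^3 + 7*l^2 + 8*l - 16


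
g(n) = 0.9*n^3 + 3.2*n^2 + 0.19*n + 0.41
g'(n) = 2.7*n^2 + 6.4*n + 0.19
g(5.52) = 250.34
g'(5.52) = 117.79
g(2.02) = 21.27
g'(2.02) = 24.14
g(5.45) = 242.18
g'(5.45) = 115.27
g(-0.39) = 0.77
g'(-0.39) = -1.90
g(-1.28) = 3.52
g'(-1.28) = -3.58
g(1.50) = 10.93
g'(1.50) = 15.86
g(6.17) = 334.80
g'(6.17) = 142.46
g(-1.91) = 5.45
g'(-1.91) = -2.18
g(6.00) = 311.15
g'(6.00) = 135.79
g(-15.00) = -2319.94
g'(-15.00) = 511.69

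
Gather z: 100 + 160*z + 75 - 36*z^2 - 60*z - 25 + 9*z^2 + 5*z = -27*z^2 + 105*z + 150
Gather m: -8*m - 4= -8*m - 4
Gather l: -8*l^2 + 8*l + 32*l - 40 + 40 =-8*l^2 + 40*l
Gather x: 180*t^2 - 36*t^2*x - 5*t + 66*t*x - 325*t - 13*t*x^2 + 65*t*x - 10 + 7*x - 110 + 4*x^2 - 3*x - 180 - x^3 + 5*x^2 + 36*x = 180*t^2 - 330*t - x^3 + x^2*(9 - 13*t) + x*(-36*t^2 + 131*t + 40) - 300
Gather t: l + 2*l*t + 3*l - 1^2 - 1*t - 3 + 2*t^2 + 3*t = 4*l + 2*t^2 + t*(2*l + 2) - 4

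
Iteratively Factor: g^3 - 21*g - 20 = (g + 1)*(g^2 - g - 20) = (g + 1)*(g + 4)*(g - 5)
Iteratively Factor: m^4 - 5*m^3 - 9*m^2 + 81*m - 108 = (m + 4)*(m^3 - 9*m^2 + 27*m - 27) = (m - 3)*(m + 4)*(m^2 - 6*m + 9) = (m - 3)^2*(m + 4)*(m - 3)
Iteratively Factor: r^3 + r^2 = (r)*(r^2 + r) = r*(r + 1)*(r)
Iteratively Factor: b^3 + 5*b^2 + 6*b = (b + 2)*(b^2 + 3*b) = b*(b + 2)*(b + 3)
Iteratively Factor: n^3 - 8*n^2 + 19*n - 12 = (n - 4)*(n^2 - 4*n + 3) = (n - 4)*(n - 3)*(n - 1)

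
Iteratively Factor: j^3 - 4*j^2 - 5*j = (j - 5)*(j^2 + j) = j*(j - 5)*(j + 1)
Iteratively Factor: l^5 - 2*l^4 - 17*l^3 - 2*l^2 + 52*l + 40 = (l + 1)*(l^4 - 3*l^3 - 14*l^2 + 12*l + 40) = (l - 5)*(l + 1)*(l^3 + 2*l^2 - 4*l - 8) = (l - 5)*(l - 2)*(l + 1)*(l^2 + 4*l + 4) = (l - 5)*(l - 2)*(l + 1)*(l + 2)*(l + 2)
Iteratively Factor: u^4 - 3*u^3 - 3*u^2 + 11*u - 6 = (u + 2)*(u^3 - 5*u^2 + 7*u - 3) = (u - 3)*(u + 2)*(u^2 - 2*u + 1) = (u - 3)*(u - 1)*(u + 2)*(u - 1)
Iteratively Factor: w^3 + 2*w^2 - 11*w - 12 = (w - 3)*(w^2 + 5*w + 4) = (w - 3)*(w + 4)*(w + 1)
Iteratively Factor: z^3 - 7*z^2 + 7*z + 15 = (z - 3)*(z^2 - 4*z - 5) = (z - 5)*(z - 3)*(z + 1)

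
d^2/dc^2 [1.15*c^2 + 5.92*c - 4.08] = 2.30000000000000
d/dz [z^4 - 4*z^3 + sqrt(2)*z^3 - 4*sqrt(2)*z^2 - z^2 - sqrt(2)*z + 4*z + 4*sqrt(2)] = 4*z^3 - 12*z^2 + 3*sqrt(2)*z^2 - 8*sqrt(2)*z - 2*z - sqrt(2) + 4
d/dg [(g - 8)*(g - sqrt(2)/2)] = 2*g - 8 - sqrt(2)/2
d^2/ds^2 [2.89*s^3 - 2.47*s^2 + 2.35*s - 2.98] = 17.34*s - 4.94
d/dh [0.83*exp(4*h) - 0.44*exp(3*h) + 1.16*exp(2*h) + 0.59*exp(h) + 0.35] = (3.32*exp(3*h) - 1.32*exp(2*h) + 2.32*exp(h) + 0.59)*exp(h)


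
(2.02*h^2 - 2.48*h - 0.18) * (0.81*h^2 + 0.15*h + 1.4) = 1.6362*h^4 - 1.7058*h^3 + 2.3102*h^2 - 3.499*h - 0.252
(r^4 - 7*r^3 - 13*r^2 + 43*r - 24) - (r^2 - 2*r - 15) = r^4 - 7*r^3 - 14*r^2 + 45*r - 9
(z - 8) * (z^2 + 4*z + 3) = z^3 - 4*z^2 - 29*z - 24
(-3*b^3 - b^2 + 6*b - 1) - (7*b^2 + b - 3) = -3*b^3 - 8*b^2 + 5*b + 2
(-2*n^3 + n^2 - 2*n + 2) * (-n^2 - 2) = 2*n^5 - n^4 + 6*n^3 - 4*n^2 + 4*n - 4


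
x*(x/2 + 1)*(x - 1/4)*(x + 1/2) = x^4/2 + 9*x^3/8 + 3*x^2/16 - x/8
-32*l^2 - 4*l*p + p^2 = (-8*l + p)*(4*l + p)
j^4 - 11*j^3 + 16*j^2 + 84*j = j*(j - 7)*(j - 6)*(j + 2)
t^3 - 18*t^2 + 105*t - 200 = (t - 8)*(t - 5)^2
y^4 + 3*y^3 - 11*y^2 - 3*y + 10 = (y - 2)*(y - 1)*(y + 1)*(y + 5)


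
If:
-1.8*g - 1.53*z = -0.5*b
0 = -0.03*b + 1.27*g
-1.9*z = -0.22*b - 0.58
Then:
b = 1.67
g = 0.04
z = 0.50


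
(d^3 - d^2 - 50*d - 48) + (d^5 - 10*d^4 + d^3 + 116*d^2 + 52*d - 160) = d^5 - 10*d^4 + 2*d^3 + 115*d^2 + 2*d - 208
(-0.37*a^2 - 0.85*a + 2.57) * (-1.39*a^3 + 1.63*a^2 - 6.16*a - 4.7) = 0.5143*a^5 + 0.5784*a^4 - 2.6786*a^3 + 11.1641*a^2 - 11.8362*a - 12.079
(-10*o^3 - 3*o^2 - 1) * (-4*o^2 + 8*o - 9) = 40*o^5 - 68*o^4 + 66*o^3 + 31*o^2 - 8*o + 9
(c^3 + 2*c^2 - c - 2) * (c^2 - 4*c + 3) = c^5 - 2*c^4 - 6*c^3 + 8*c^2 + 5*c - 6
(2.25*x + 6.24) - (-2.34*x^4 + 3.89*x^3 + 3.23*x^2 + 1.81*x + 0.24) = 2.34*x^4 - 3.89*x^3 - 3.23*x^2 + 0.44*x + 6.0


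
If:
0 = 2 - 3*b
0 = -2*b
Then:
No Solution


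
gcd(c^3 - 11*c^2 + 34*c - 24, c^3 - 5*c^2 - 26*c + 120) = c^2 - 10*c + 24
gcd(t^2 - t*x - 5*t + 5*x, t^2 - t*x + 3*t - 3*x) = -t + x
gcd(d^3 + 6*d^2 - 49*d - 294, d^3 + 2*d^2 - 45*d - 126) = d^2 - d - 42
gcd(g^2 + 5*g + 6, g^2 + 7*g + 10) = g + 2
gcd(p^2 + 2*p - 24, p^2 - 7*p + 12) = p - 4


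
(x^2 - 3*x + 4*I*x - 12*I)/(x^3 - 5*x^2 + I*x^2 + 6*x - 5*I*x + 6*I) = (x + 4*I)/(x^2 + x*(-2 + I) - 2*I)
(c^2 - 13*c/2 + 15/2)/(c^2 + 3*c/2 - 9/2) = (c - 5)/(c + 3)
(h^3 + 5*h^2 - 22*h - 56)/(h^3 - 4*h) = (h^2 + 3*h - 28)/(h*(h - 2))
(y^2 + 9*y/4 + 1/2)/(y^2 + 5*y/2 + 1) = (4*y + 1)/(2*(2*y + 1))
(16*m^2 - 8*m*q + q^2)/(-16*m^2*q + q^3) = (-4*m + q)/(q*(4*m + q))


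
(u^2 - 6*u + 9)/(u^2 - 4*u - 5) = (-u^2 + 6*u - 9)/(-u^2 + 4*u + 5)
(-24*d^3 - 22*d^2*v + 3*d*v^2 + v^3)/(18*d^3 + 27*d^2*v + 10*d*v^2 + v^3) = (-4*d + v)/(3*d + v)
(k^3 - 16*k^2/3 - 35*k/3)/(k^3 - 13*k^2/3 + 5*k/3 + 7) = k*(3*k^2 - 16*k - 35)/(3*k^3 - 13*k^2 + 5*k + 21)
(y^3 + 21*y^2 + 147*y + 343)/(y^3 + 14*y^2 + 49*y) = (y + 7)/y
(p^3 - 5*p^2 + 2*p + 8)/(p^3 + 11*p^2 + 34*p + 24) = (p^2 - 6*p + 8)/(p^2 + 10*p + 24)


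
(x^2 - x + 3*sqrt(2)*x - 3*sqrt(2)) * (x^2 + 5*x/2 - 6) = x^4 + 3*x^3/2 + 3*sqrt(2)*x^3 - 17*x^2/2 + 9*sqrt(2)*x^2/2 - 51*sqrt(2)*x/2 + 6*x + 18*sqrt(2)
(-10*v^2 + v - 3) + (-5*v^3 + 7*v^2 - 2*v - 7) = -5*v^3 - 3*v^2 - v - 10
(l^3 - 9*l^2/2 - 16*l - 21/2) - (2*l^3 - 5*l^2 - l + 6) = -l^3 + l^2/2 - 15*l - 33/2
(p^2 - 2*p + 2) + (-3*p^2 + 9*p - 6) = -2*p^2 + 7*p - 4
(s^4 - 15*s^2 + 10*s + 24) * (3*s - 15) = 3*s^5 - 15*s^4 - 45*s^3 + 255*s^2 - 78*s - 360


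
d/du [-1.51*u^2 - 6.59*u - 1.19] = -3.02*u - 6.59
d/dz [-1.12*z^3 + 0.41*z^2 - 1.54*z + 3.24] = -3.36*z^2 + 0.82*z - 1.54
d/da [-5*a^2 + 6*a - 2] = 6 - 10*a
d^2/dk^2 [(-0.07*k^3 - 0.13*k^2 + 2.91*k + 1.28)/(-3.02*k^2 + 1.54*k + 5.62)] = (-49.16336*k^3 - 53.171184*k^2 - 247.354512*k + 9.06224000000001)/(27.543608*k^6 - 42.136248*k^5 - 132.283248*k^4 + 153.172712*k^3 + 246.169488*k^2 - 145.919928*k - 177.504328)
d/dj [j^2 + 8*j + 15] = 2*j + 8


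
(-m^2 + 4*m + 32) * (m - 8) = -m^3 + 12*m^2 - 256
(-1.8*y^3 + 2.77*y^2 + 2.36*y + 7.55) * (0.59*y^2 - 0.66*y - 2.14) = -1.062*y^5 + 2.8223*y^4 + 3.4162*y^3 - 3.0309*y^2 - 10.0334*y - 16.157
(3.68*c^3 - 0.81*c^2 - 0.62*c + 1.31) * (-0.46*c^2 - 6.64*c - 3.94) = -1.6928*c^5 - 24.0626*c^4 - 8.8356*c^3 + 6.7056*c^2 - 6.2556*c - 5.1614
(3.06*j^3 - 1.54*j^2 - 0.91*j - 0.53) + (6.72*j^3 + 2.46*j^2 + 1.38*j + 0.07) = 9.78*j^3 + 0.92*j^2 + 0.47*j - 0.46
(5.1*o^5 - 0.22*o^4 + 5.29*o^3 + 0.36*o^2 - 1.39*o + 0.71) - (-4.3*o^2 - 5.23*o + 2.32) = 5.1*o^5 - 0.22*o^4 + 5.29*o^3 + 4.66*o^2 + 3.84*o - 1.61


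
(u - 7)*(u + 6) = u^2 - u - 42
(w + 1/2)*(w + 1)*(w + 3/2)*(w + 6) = w^4 + 9*w^3 + 83*w^2/4 + 69*w/4 + 9/2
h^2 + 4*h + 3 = (h + 1)*(h + 3)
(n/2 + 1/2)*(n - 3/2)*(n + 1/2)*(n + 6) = n^4/2 + 3*n^3 - 7*n^2/8 - 45*n/8 - 9/4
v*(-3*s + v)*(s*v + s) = -3*s^2*v^2 - 3*s^2*v + s*v^3 + s*v^2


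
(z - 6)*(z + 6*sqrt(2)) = z^2 - 6*z + 6*sqrt(2)*z - 36*sqrt(2)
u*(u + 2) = u^2 + 2*u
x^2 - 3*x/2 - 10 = (x - 4)*(x + 5/2)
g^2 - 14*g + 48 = (g - 8)*(g - 6)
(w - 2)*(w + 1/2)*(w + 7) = w^3 + 11*w^2/2 - 23*w/2 - 7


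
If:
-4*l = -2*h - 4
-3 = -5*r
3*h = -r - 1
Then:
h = -8/15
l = 11/15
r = 3/5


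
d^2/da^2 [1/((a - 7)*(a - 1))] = 2*((a - 7)^2 + (a - 7)*(a - 1) + (a - 1)^2)/((a - 7)^3*(a - 1)^3)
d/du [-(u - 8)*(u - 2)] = 10 - 2*u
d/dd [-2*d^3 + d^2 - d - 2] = -6*d^2 + 2*d - 1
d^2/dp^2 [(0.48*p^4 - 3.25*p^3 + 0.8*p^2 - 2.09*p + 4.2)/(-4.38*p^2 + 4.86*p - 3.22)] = (-18.417024*p^6 + 61.3059839999999*p^5 - 108.642816*p^4 + 228.171768*p^3 - 780.630984*p^2 + 561.752016*p - 31.110184)/(84.027672*p^6 - 279.708552*p^5 + 495.682848*p^4 - 526.052232*p^3 + 364.406112*p^2 - 151.171272*p + 33.386248)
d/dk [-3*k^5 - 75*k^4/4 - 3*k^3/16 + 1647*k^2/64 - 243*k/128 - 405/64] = -15*k^4 - 75*k^3 - 9*k^2/16 + 1647*k/32 - 243/128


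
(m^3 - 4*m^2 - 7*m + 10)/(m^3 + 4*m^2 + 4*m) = (m^2 - 6*m + 5)/(m*(m + 2))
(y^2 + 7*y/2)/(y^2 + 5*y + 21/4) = 2*y/(2*y + 3)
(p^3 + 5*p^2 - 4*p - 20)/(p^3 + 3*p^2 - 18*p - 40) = (p - 2)/(p - 4)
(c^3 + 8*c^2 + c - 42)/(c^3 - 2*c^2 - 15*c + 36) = (c^3 + 8*c^2 + c - 42)/(c^3 - 2*c^2 - 15*c + 36)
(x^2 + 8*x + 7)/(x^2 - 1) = (x + 7)/(x - 1)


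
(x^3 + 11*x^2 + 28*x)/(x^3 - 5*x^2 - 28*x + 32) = x*(x + 7)/(x^2 - 9*x + 8)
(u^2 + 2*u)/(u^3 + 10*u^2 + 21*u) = (u + 2)/(u^2 + 10*u + 21)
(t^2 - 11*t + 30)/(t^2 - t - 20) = (t - 6)/(t + 4)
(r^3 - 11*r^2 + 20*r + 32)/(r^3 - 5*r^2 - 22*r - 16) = (r - 4)/(r + 2)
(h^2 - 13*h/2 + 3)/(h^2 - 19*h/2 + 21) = (2*h - 1)/(2*h - 7)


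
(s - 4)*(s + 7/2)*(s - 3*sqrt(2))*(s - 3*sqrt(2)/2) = s^4 - 9*sqrt(2)*s^3/2 - s^3/2 - 5*s^2 + 9*sqrt(2)*s^2/4 - 9*s/2 + 63*sqrt(2)*s - 126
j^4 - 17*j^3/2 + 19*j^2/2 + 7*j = j*(j - 7)*(j - 2)*(j + 1/2)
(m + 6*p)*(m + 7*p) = m^2 + 13*m*p + 42*p^2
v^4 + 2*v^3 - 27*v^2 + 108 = (v - 3)^2*(v + 2)*(v + 6)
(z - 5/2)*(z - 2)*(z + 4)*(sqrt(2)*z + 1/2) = sqrt(2)*z^4 - sqrt(2)*z^3/2 + z^3/2 - 13*sqrt(2)*z^2 - z^2/4 - 13*z/2 + 20*sqrt(2)*z + 10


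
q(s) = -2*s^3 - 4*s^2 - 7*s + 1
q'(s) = -6*s^2 - 8*s - 7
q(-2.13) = 17.09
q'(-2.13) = -17.18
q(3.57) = -165.97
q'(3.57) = -112.03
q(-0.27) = 2.64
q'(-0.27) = -5.28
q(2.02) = -45.95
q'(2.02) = -47.64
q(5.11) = -406.08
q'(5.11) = -204.55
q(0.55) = -4.39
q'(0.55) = -13.22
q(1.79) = -35.82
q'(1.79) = -40.54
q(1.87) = -39.16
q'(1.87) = -42.94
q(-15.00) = 5956.00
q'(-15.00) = -1237.00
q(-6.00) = 331.00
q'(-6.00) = -175.00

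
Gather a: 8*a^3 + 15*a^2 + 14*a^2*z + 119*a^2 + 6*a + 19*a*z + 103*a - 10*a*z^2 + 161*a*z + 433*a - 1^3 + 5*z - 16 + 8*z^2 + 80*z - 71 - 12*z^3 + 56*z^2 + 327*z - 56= 8*a^3 + a^2*(14*z + 134) + a*(-10*z^2 + 180*z + 542) - 12*z^3 + 64*z^2 + 412*z - 144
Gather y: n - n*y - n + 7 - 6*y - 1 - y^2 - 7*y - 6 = -y^2 + y*(-n - 13)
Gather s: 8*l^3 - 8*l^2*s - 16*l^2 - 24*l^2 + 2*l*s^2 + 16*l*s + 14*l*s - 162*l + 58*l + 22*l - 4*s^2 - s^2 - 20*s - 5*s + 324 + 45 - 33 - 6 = 8*l^3 - 40*l^2 - 82*l + s^2*(2*l - 5) + s*(-8*l^2 + 30*l - 25) + 330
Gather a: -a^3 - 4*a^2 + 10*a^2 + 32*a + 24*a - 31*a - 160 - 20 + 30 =-a^3 + 6*a^2 + 25*a - 150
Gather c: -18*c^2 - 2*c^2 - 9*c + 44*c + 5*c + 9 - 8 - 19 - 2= -20*c^2 + 40*c - 20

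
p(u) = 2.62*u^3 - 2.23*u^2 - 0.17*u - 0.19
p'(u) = 7.86*u^2 - 4.46*u - 0.17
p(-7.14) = -1066.33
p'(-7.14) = 432.37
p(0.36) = -0.42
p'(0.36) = -0.76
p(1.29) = 1.50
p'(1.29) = 7.16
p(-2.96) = -87.17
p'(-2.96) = 81.90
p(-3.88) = -186.14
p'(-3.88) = 135.46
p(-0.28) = -0.37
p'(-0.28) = 1.70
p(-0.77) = -2.58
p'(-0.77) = 7.92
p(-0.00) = -0.19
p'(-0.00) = -0.17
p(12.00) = 4204.01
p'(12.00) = 1078.15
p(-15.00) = -9341.89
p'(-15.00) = 1835.23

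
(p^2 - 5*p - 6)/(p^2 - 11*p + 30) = (p + 1)/(p - 5)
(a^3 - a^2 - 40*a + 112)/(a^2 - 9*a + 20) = (a^2 + 3*a - 28)/(a - 5)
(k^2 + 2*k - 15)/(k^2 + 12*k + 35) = (k - 3)/(k + 7)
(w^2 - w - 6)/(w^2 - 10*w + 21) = (w + 2)/(w - 7)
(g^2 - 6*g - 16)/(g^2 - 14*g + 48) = (g + 2)/(g - 6)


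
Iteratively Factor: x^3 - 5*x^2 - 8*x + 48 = (x - 4)*(x^2 - x - 12) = (x - 4)*(x + 3)*(x - 4)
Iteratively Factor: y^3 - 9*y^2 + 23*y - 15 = (y - 3)*(y^2 - 6*y + 5) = (y - 3)*(y - 1)*(y - 5)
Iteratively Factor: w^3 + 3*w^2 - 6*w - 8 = (w - 2)*(w^2 + 5*w + 4) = (w - 2)*(w + 4)*(w + 1)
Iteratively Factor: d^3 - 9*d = (d - 3)*(d^2 + 3*d) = (d - 3)*(d + 3)*(d)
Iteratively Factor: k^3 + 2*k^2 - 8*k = (k - 2)*(k^2 + 4*k) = (k - 2)*(k + 4)*(k)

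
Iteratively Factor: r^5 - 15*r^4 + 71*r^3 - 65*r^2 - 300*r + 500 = (r - 2)*(r^4 - 13*r^3 + 45*r^2 + 25*r - 250) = (r - 5)*(r - 2)*(r^3 - 8*r^2 + 5*r + 50) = (r - 5)^2*(r - 2)*(r^2 - 3*r - 10) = (r - 5)^3*(r - 2)*(r + 2)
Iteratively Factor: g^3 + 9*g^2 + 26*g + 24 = (g + 4)*(g^2 + 5*g + 6) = (g + 2)*(g + 4)*(g + 3)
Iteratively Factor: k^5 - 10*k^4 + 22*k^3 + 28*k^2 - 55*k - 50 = (k - 2)*(k^4 - 8*k^3 + 6*k^2 + 40*k + 25) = (k - 5)*(k - 2)*(k^3 - 3*k^2 - 9*k - 5) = (k - 5)^2*(k - 2)*(k^2 + 2*k + 1) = (k - 5)^2*(k - 2)*(k + 1)*(k + 1)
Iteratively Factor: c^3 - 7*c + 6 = (c - 2)*(c^2 + 2*c - 3) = (c - 2)*(c - 1)*(c + 3)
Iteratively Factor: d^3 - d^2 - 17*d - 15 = (d + 1)*(d^2 - 2*d - 15) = (d - 5)*(d + 1)*(d + 3)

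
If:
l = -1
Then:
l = -1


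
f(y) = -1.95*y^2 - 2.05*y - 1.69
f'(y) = -3.9*y - 2.05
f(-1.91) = -4.89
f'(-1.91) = 5.40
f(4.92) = -58.98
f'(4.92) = -21.24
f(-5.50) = -49.40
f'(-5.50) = 19.40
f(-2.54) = -9.06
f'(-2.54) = 7.86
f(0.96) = -5.46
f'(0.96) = -5.79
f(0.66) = -3.89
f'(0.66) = -4.62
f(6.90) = -108.67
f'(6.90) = -28.96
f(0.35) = -2.65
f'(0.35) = -3.42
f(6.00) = -84.19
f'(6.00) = -25.45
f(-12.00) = -257.89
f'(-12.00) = 44.75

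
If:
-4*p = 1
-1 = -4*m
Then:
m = 1/4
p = -1/4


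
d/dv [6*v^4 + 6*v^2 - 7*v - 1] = 24*v^3 + 12*v - 7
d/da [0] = 0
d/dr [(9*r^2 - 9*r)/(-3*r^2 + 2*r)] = -9/(9*r^2 - 12*r + 4)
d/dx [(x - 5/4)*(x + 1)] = 2*x - 1/4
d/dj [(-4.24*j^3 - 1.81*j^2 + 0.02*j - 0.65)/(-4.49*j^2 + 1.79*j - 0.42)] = (19.0376*j^4 - 15.1792*j^3 + 2.1923*j^2 - 4.3166*j + 1.1551)/(20.1601*j^4 - 16.0742*j^3 + 6.9757*j^2 - 1.5036*j + 0.1764)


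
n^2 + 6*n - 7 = (n - 1)*(n + 7)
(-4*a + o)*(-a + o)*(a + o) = 4*a^3 - a^2*o - 4*a*o^2 + o^3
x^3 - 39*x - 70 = (x - 7)*(x + 2)*(x + 5)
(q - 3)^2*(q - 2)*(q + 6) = q^4 - 2*q^3 - 27*q^2 + 108*q - 108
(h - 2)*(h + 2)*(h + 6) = h^3 + 6*h^2 - 4*h - 24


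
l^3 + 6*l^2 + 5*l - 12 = (l - 1)*(l + 3)*(l + 4)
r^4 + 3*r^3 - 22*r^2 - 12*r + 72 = (r - 3)*(r - 2)*(r + 2)*(r + 6)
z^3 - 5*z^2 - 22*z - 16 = (z - 8)*(z + 1)*(z + 2)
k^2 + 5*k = k*(k + 5)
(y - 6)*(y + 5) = y^2 - y - 30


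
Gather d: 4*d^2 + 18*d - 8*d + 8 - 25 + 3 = 4*d^2 + 10*d - 14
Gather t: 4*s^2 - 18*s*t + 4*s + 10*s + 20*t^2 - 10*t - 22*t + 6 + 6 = 4*s^2 + 14*s + 20*t^2 + t*(-18*s - 32) + 12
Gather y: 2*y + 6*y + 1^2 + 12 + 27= 8*y + 40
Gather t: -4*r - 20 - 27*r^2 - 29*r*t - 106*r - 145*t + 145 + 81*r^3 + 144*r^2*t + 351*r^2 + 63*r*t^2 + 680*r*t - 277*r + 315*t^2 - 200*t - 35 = 81*r^3 + 324*r^2 - 387*r + t^2*(63*r + 315) + t*(144*r^2 + 651*r - 345) + 90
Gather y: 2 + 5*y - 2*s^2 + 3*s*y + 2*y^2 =-2*s^2 + 2*y^2 + y*(3*s + 5) + 2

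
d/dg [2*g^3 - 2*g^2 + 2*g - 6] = 6*g^2 - 4*g + 2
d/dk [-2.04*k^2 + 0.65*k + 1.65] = 0.65 - 4.08*k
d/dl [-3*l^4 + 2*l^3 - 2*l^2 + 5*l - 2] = -12*l^3 + 6*l^2 - 4*l + 5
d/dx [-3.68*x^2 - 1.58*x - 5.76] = -7.36*x - 1.58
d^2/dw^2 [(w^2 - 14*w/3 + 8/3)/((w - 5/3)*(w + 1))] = 2*(-108*w^3 + 351*w^2 - 774*w + 367)/(27*w^6 - 54*w^5 - 99*w^4 + 172*w^3 + 165*w^2 - 150*w - 125)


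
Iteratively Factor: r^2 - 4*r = (r - 4)*(r)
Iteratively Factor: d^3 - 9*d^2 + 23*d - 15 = (d - 5)*(d^2 - 4*d + 3) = (d - 5)*(d - 1)*(d - 3)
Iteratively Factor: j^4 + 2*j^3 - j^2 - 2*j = (j)*(j^3 + 2*j^2 - j - 2) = j*(j + 1)*(j^2 + j - 2) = j*(j - 1)*(j + 1)*(j + 2)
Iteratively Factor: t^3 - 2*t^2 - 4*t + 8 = (t + 2)*(t^2 - 4*t + 4) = (t - 2)*(t + 2)*(t - 2)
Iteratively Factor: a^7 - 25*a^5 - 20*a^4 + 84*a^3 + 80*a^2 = (a)*(a^6 - 25*a^4 - 20*a^3 + 84*a^2 + 80*a) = a*(a - 5)*(a^5 + 5*a^4 - 20*a^2 - 16*a) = a*(a - 5)*(a + 2)*(a^4 + 3*a^3 - 6*a^2 - 8*a) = a*(a - 5)*(a + 2)*(a + 4)*(a^3 - a^2 - 2*a) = a^2*(a - 5)*(a + 2)*(a + 4)*(a^2 - a - 2) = a^2*(a - 5)*(a + 1)*(a + 2)*(a + 4)*(a - 2)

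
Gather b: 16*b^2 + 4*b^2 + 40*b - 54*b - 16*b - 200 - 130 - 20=20*b^2 - 30*b - 350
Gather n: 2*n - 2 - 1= 2*n - 3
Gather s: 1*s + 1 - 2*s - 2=-s - 1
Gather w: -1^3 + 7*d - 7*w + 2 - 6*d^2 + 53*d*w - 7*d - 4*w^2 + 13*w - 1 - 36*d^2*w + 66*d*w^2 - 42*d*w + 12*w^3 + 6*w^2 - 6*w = -6*d^2 + 12*w^3 + w^2*(66*d + 2) + w*(-36*d^2 + 11*d)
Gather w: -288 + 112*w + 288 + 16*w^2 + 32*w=16*w^2 + 144*w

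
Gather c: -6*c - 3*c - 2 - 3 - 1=-9*c - 6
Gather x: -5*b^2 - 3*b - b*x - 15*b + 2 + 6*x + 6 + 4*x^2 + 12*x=-5*b^2 - 18*b + 4*x^2 + x*(18 - b) + 8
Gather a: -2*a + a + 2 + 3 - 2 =3 - a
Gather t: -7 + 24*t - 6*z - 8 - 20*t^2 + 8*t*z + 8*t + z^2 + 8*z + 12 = -20*t^2 + t*(8*z + 32) + z^2 + 2*z - 3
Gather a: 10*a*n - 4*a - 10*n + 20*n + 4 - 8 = a*(10*n - 4) + 10*n - 4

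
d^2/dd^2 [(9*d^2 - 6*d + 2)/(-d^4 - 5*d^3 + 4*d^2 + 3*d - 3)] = 2*(-27*d^8 - 99*d^7 - 41*d^6 + 66*d^5 - 615*d^4 + 1391*d^3 - 834*d^2 + 234*d - 69)/(d^12 + 15*d^11 + 63*d^10 - 4*d^9 - 333*d^8 + 177*d^7 + 476*d^6 - 423*d^5 - 207*d^4 + 324*d^3 - 27*d^2 - 81*d + 27)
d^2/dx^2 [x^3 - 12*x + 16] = 6*x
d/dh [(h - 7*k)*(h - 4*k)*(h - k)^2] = 4*h^3 - 39*h^2*k + 102*h*k^2 - 67*k^3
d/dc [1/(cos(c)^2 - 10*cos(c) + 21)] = 2*(cos(c) - 5)*sin(c)/(cos(c)^2 - 10*cos(c) + 21)^2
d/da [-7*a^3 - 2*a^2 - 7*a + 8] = -21*a^2 - 4*a - 7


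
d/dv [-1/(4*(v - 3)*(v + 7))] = (v + 2)/(2*(v - 3)^2*(v + 7)^2)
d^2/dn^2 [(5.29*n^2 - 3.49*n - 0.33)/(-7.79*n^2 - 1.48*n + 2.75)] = (545.553954*n^3 - 559.795632*n^2 + 471.414966*n - 36.018136)/(472.729139*n^6 + 269.437404*n^5 - 449.454177*n^4 - 186.990008*n^3 + 158.664825*n^2 + 33.5775*n - 20.796875)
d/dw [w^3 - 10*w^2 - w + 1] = 3*w^2 - 20*w - 1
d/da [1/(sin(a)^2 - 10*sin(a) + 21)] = 2*(5 - sin(a))*cos(a)/(sin(a)^2 - 10*sin(a) + 21)^2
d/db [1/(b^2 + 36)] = -2*b/(b^2 + 36)^2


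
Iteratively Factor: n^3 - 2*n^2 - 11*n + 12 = (n - 1)*(n^2 - n - 12) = (n - 4)*(n - 1)*(n + 3)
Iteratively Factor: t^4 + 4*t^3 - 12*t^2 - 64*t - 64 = (t + 2)*(t^3 + 2*t^2 - 16*t - 32) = (t + 2)^2*(t^2 - 16) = (t - 4)*(t + 2)^2*(t + 4)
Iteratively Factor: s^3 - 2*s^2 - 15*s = (s)*(s^2 - 2*s - 15) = s*(s - 5)*(s + 3)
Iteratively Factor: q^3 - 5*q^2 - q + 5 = (q + 1)*(q^2 - 6*q + 5) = (q - 5)*(q + 1)*(q - 1)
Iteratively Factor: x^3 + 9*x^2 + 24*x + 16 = (x + 4)*(x^2 + 5*x + 4) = (x + 4)^2*(x + 1)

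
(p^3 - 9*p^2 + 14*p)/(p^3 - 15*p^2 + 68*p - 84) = p/(p - 6)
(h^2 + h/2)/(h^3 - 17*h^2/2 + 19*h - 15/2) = h*(2*h + 1)/(2*h^3 - 17*h^2 + 38*h - 15)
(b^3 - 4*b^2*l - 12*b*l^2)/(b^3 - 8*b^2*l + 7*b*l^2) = (b^2 - 4*b*l - 12*l^2)/(b^2 - 8*b*l + 7*l^2)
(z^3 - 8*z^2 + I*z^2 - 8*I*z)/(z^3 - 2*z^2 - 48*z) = (z + I)/(z + 6)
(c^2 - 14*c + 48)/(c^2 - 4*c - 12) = (c - 8)/(c + 2)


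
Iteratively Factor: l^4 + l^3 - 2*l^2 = (l)*(l^3 + l^2 - 2*l) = l^2*(l^2 + l - 2) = l^2*(l - 1)*(l + 2)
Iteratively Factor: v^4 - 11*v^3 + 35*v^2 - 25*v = (v - 5)*(v^3 - 6*v^2 + 5*v) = v*(v - 5)*(v^2 - 6*v + 5) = v*(v - 5)*(v - 1)*(v - 5)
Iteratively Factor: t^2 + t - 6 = (t + 3)*(t - 2)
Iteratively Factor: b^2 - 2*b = (b)*(b - 2)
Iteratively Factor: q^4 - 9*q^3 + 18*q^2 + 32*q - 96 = (q - 4)*(q^3 - 5*q^2 - 2*q + 24) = (q - 4)^2*(q^2 - q - 6) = (q - 4)^2*(q - 3)*(q + 2)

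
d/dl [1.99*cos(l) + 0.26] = -1.99*sin(l)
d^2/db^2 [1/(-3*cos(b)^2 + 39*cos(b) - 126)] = (4*sin(b)^4/3 - sin(b)^2 + 793*cos(b)/4 - 13*cos(3*b)/4 - 85)/((cos(b) - 7)^3*(cos(b) - 6)^3)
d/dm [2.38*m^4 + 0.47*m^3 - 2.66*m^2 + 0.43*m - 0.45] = 9.52*m^3 + 1.41*m^2 - 5.32*m + 0.43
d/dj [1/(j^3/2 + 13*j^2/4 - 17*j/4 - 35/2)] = 4*(-6*j^2 - 26*j + 17)/(2*j^3 + 13*j^2 - 17*j - 70)^2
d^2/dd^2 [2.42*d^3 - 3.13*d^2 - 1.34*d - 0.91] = 14.52*d - 6.26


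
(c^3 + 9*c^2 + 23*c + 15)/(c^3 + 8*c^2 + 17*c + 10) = (c + 3)/(c + 2)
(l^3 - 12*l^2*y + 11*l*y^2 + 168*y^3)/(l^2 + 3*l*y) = l - 15*y + 56*y^2/l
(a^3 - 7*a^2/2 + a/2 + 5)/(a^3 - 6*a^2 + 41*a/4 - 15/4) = 2*(a^2 - a - 2)/(2*a^2 - 7*a + 3)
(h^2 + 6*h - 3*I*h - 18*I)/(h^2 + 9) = (h + 6)/(h + 3*I)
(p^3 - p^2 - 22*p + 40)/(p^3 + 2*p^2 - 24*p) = (p^2 + 3*p - 10)/(p*(p + 6))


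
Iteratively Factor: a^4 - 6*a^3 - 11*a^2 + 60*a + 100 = (a + 2)*(a^3 - 8*a^2 + 5*a + 50) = (a + 2)^2*(a^2 - 10*a + 25) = (a - 5)*(a + 2)^2*(a - 5)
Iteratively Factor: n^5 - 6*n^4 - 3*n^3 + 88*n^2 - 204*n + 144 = (n - 2)*(n^4 - 4*n^3 - 11*n^2 + 66*n - 72) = (n - 3)*(n - 2)*(n^3 - n^2 - 14*n + 24) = (n - 3)*(n - 2)*(n + 4)*(n^2 - 5*n + 6) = (n - 3)*(n - 2)^2*(n + 4)*(n - 3)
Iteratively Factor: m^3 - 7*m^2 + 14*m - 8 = (m - 1)*(m^2 - 6*m + 8) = (m - 4)*(m - 1)*(m - 2)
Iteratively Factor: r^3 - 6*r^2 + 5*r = (r - 5)*(r^2 - r) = r*(r - 5)*(r - 1)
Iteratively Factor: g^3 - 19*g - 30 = (g - 5)*(g^2 + 5*g + 6) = (g - 5)*(g + 2)*(g + 3)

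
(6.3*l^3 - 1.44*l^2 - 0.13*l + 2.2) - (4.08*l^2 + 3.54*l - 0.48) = 6.3*l^3 - 5.52*l^2 - 3.67*l + 2.68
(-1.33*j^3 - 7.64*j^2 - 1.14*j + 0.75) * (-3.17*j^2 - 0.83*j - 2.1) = 4.2161*j^5 + 25.3227*j^4 + 12.748*j^3 + 14.6127*j^2 + 1.7715*j - 1.575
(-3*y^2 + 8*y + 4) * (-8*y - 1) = 24*y^3 - 61*y^2 - 40*y - 4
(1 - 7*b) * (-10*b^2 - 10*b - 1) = 70*b^3 + 60*b^2 - 3*b - 1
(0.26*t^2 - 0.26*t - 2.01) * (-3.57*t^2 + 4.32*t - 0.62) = -0.9282*t^4 + 2.0514*t^3 + 5.8913*t^2 - 8.522*t + 1.2462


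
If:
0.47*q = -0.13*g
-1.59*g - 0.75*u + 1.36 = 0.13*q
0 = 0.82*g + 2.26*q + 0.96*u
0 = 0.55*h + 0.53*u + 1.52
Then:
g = 0.97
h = -2.57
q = -0.27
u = -0.20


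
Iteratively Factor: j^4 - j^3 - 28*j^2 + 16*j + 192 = (j + 4)*(j^3 - 5*j^2 - 8*j + 48) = (j - 4)*(j + 4)*(j^2 - j - 12) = (j - 4)*(j + 3)*(j + 4)*(j - 4)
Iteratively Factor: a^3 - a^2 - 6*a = (a + 2)*(a^2 - 3*a) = (a - 3)*(a + 2)*(a)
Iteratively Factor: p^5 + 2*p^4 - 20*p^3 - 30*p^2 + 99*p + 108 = (p + 3)*(p^4 - p^3 - 17*p^2 + 21*p + 36) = (p - 3)*(p + 3)*(p^3 + 2*p^2 - 11*p - 12) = (p - 3)*(p + 3)*(p + 4)*(p^2 - 2*p - 3) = (p - 3)^2*(p + 3)*(p + 4)*(p + 1)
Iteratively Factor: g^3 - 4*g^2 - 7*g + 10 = (g + 2)*(g^2 - 6*g + 5) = (g - 1)*(g + 2)*(g - 5)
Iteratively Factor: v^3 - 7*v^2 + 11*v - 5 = (v - 1)*(v^2 - 6*v + 5) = (v - 1)^2*(v - 5)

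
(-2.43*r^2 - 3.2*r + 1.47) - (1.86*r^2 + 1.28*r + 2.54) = -4.29*r^2 - 4.48*r - 1.07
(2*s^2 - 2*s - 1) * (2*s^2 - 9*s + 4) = 4*s^4 - 22*s^3 + 24*s^2 + s - 4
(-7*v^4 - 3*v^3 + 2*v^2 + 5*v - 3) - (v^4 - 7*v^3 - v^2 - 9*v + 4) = -8*v^4 + 4*v^3 + 3*v^2 + 14*v - 7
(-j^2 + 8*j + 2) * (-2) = 2*j^2 - 16*j - 4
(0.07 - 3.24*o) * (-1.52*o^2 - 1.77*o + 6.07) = 4.9248*o^3 + 5.6284*o^2 - 19.7907*o + 0.4249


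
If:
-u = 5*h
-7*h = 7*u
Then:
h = 0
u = 0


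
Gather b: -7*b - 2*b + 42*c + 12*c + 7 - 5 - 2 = -9*b + 54*c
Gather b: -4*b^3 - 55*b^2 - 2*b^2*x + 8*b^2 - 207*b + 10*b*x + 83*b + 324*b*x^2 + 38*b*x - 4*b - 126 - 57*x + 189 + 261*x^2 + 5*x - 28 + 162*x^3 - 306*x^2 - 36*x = -4*b^3 + b^2*(-2*x - 47) + b*(324*x^2 + 48*x - 128) + 162*x^3 - 45*x^2 - 88*x + 35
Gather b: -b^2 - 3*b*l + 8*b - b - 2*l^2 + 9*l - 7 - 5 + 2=-b^2 + b*(7 - 3*l) - 2*l^2 + 9*l - 10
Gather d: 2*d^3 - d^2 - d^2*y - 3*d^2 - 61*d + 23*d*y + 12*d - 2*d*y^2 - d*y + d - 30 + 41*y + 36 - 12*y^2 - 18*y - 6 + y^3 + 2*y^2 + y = 2*d^3 + d^2*(-y - 4) + d*(-2*y^2 + 22*y - 48) + y^3 - 10*y^2 + 24*y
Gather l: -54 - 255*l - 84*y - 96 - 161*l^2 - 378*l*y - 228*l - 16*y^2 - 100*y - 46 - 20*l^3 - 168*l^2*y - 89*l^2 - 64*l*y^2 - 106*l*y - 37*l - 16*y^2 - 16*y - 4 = -20*l^3 + l^2*(-168*y - 250) + l*(-64*y^2 - 484*y - 520) - 32*y^2 - 200*y - 200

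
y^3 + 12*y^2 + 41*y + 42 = (y + 2)*(y + 3)*(y + 7)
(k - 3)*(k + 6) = k^2 + 3*k - 18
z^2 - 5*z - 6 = (z - 6)*(z + 1)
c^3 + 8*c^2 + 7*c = c*(c + 1)*(c + 7)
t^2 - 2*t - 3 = (t - 3)*(t + 1)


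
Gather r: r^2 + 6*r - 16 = r^2 + 6*r - 16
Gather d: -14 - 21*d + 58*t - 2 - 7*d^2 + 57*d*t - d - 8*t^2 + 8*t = -7*d^2 + d*(57*t - 22) - 8*t^2 + 66*t - 16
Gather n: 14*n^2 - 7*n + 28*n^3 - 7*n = 28*n^3 + 14*n^2 - 14*n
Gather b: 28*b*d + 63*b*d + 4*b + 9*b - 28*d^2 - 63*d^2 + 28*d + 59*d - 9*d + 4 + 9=b*(91*d + 13) - 91*d^2 + 78*d + 13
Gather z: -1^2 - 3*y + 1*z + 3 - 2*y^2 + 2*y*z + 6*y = -2*y^2 + 3*y + z*(2*y + 1) + 2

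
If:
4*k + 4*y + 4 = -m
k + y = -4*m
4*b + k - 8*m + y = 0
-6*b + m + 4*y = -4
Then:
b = 4/5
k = -6/5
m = 4/15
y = 2/15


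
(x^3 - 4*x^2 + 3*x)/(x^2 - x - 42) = x*(-x^2 + 4*x - 3)/(-x^2 + x + 42)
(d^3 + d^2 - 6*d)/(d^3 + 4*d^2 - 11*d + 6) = d*(d^2 + d - 6)/(d^3 + 4*d^2 - 11*d + 6)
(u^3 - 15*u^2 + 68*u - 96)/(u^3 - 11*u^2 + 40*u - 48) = (u - 8)/(u - 4)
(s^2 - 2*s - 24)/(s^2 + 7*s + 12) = (s - 6)/(s + 3)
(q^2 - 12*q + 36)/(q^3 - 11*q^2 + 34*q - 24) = (q - 6)/(q^2 - 5*q + 4)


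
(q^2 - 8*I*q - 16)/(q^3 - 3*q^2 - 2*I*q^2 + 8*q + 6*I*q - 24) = (q - 4*I)/(q^2 + q*(-3 + 2*I) - 6*I)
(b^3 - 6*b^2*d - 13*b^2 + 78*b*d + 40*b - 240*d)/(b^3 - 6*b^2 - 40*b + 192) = (b^2 - 6*b*d - 5*b + 30*d)/(b^2 + 2*b - 24)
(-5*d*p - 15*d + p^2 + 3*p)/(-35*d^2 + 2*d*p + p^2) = (p + 3)/(7*d + p)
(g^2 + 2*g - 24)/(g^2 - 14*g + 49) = (g^2 + 2*g - 24)/(g^2 - 14*g + 49)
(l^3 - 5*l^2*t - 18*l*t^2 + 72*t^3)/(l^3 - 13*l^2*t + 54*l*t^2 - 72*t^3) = (-l - 4*t)/(-l + 4*t)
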